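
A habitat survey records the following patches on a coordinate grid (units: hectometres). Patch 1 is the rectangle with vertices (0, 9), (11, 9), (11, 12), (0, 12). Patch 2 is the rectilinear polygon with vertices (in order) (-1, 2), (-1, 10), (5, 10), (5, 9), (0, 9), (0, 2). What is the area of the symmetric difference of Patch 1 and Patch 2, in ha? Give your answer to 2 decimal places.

36.00

|Patch 1| = 33, |Patch 2| = 13, |Patch 1∩Patch 2| = 5.
|Patch 1 △ Patch 2| = |Patch 1| + |Patch 2| − 2·|Patch 1∩Patch 2| = 33 + 13 − 10 = 36.00.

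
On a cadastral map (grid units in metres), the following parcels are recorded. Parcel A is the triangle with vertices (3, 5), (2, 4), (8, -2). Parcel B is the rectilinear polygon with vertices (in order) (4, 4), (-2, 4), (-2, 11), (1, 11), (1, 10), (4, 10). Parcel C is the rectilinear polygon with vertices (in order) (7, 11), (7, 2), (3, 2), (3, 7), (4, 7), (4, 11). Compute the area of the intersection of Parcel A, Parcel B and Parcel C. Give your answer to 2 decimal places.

0.36

The intersection is the polygon with vertices (3.714,4), (3,4), (3,5).
By the shoelace formula its area is 0.36.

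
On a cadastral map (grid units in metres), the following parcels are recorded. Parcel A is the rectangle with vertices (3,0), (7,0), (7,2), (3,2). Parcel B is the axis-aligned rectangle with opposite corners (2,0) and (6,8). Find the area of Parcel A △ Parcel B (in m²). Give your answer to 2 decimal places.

28.00

|Parcel A∩Parcel B|: x∈[3,6], y∈[0,2] → 3·2 = 6.
|Parcel A △ Parcel B| = |Parcel A| + |Parcel B| − 2·|Parcel A∩Parcel B| = 8 + 32 − 12 = 28.00.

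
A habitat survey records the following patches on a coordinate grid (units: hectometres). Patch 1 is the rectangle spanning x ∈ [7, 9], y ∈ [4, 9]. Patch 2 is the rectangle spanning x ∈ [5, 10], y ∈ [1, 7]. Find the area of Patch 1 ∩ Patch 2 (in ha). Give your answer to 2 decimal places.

6.00

|Patch 1∩Patch 2|: x∈[7,9], y∈[4,7] → 2·3 = 6.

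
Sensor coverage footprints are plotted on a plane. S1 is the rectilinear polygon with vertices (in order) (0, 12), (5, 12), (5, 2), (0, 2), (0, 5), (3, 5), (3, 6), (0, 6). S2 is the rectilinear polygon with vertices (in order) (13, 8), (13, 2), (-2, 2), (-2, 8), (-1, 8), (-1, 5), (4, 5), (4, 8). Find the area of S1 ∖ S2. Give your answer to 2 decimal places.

29.00

|S1| = 47, |S1∩S2| = 18.
|S1 ∖ S2| = |S1| − |S1∩S2| = 47 − 18 = 29.00.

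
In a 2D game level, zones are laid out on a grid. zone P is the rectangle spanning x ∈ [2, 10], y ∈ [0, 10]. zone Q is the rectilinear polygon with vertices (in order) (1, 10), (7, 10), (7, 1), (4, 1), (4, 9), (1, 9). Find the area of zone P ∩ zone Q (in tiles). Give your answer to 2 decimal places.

The intersection is the polygon with vertices (7,10), (7,1), (4,1), (4,9), (2,9), (2,10).
By the shoelace formula its area is 29.00.

29.00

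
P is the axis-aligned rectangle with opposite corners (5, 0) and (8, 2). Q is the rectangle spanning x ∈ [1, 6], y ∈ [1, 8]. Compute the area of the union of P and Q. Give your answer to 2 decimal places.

By inclusion–exclusion:
Individual areas: |P| = 6, |Q| = 35.
|P∩Q|: x∈[5,6], y∈[1,2] → 1·1 = 1.
|P ∪ Q| = 41 − 1 = 40.00.

40.00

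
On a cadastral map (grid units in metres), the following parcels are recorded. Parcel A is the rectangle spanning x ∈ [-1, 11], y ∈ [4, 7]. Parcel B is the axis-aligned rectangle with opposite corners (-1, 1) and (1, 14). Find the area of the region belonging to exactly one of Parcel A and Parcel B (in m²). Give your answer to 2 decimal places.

|Parcel A∩Parcel B|: x∈[-1,1], y∈[4,7] → 2·3 = 6.
|Parcel A △ Parcel B| = |Parcel A| + |Parcel B| − 2·|Parcel A∩Parcel B| = 36 + 26 − 12 = 50.00.

50.00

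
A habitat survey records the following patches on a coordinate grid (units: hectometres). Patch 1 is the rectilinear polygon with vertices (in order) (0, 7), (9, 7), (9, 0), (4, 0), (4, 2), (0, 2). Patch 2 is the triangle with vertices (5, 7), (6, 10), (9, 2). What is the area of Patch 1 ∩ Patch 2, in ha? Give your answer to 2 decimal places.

The intersection is the polygon with vertices (7.125,7), (9,2), (5,7).
By the shoelace formula its area is 5.31.

5.31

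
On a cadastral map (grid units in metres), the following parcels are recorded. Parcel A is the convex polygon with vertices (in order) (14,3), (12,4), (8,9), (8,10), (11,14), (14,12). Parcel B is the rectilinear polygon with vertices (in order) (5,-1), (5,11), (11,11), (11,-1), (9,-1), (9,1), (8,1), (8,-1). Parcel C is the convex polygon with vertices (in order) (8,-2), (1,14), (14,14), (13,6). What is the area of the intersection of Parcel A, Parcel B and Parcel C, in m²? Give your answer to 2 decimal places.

The intersection is the polygon with vertices (8,10), (8.75,11), (11,11), (11,5.25), (8,9).
By the shoelace formula its area is 11.25.

11.25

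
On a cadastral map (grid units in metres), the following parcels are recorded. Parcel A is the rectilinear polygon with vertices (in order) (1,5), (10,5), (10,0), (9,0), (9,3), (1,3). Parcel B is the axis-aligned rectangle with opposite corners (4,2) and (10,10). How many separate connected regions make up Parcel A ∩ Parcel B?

Parcel A ∩ Parcel B is a single connected region.

1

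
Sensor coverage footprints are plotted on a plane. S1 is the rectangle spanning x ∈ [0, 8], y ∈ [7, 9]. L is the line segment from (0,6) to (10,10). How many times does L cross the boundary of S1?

2

The segment meets the boundary at (7.5,9), (2.5,7).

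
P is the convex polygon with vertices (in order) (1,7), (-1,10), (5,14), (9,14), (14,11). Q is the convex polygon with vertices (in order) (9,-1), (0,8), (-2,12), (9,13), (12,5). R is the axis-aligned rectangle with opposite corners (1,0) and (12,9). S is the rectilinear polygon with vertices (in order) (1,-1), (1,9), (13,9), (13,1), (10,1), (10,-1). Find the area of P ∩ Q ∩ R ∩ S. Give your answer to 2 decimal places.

The intersection is the polygon with vertices (1,9), (7.5,9), (1,7).
By the shoelace formula its area is 6.50.

6.50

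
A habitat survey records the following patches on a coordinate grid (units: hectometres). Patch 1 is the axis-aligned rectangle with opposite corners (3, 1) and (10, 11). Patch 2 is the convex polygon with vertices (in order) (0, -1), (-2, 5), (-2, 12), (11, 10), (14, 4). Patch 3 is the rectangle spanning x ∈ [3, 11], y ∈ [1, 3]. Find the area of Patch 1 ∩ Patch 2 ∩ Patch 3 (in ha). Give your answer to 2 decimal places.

10.54

The intersection is the polygon with vertices (5.6,1), (3,1), (3,3), (10,3), (10,2.571).
By the shoelace formula its area is 10.54.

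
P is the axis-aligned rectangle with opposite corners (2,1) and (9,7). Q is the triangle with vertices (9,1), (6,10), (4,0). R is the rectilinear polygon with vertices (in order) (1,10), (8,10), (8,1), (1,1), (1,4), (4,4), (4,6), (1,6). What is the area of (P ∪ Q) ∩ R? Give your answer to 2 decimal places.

|P ∪ Q| = 46.8.
|(P ∪ Q) ∩ R| = 34.40.

34.40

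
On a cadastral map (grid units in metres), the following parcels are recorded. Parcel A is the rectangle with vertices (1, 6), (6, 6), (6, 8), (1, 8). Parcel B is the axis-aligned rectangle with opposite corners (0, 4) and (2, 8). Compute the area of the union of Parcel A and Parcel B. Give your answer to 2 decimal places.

16.00

By inclusion–exclusion:
Individual areas: |Parcel A| = 10, |Parcel B| = 8.
|Parcel A∩Parcel B|: x∈[1,2], y∈[6,8] → 1·2 = 2.
|Parcel A ∪ Parcel B| = 18 − 2 = 16.00.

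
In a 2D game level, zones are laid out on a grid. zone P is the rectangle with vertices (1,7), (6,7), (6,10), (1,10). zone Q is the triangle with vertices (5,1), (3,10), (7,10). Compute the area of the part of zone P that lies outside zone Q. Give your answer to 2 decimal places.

7.00

|zone P| = 15, |zone P∩zone Q| = 8.
|zone P ∖ zone Q| = |zone P| − |zone P∩zone Q| = 15 − 8 = 7.00.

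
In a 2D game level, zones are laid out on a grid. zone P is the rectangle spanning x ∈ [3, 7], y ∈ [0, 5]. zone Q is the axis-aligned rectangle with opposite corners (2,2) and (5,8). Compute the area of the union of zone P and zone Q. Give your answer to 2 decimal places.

By inclusion–exclusion:
Individual areas: |zone P| = 20, |zone Q| = 18.
|zone P∩zone Q|: x∈[3,5], y∈[2,5] → 2·3 = 6.
|zone P ∪ zone Q| = 38 − 6 = 32.00.

32.00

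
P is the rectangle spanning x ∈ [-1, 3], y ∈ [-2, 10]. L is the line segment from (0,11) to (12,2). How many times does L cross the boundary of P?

The segment meets the boundary at (3,8.75), (1.333,10).

2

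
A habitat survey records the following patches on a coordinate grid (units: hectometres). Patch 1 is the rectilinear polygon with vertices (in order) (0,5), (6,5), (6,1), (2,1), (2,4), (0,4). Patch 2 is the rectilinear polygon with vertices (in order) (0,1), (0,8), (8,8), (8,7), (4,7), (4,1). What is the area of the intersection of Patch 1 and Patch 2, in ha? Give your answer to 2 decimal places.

The intersection is the polygon with vertices (4,5), (4,1), (2,1), (2,4), (0,4), (0,5).
By the shoelace formula its area is 10.00.

10.00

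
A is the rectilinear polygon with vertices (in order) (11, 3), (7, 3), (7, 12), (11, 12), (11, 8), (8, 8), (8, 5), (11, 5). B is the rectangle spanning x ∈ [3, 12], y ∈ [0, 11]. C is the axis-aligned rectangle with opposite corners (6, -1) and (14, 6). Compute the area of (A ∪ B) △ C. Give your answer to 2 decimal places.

87.00

|A ∪ B| = 103.
|(A ∪ B) ∩ C| = 36.
|(A ∪ B) △ C| = 103 + 56 − 72 = 87.00.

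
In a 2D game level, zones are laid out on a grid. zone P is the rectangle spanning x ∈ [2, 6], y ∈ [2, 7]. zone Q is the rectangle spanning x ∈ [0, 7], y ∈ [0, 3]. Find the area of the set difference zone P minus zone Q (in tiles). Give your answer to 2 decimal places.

16.00

|zone P∩zone Q|: x∈[2,6], y∈[2,3] → 4·1 = 4.
|zone P| = 20.
|zone P ∖ zone Q| = |zone P| − |zone P∩zone Q| = 20 − 4 = 16.00.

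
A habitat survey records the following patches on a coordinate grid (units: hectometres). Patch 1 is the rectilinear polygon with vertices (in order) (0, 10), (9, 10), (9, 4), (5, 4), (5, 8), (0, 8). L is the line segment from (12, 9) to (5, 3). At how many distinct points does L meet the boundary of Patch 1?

The segment meets the boundary at (6.167,4), (9,6.429).

2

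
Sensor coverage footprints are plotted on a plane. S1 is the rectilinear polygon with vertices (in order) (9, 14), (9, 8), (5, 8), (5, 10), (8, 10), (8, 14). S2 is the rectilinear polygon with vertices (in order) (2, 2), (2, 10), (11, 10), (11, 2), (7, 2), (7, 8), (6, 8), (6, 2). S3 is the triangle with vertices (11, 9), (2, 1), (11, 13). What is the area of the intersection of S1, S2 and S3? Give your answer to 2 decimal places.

The intersection is the polygon with vertices (7.25,8), (8.75,10), (9,10), (9,8).
By the shoelace formula its area is 2.00.

2.00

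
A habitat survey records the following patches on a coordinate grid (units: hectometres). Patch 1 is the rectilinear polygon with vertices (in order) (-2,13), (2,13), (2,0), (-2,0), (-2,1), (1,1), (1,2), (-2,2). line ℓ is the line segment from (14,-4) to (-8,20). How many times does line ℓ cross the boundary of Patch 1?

The segment meets the boundary at (-1.583,13), (2,9.091).

2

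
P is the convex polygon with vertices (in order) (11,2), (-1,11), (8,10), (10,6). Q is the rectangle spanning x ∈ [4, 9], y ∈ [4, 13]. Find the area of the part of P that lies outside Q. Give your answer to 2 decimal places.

13.65

|P| = 36.5, |P∩Q| = 22.8472.
|P ∖ Q| = |P| − |P∩Q| = 36.5 − 22.8472 = 13.65.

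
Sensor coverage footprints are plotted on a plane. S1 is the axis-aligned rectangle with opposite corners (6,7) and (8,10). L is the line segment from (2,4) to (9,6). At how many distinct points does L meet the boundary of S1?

0

The segment lies entirely outside S1 and never meets its boundary.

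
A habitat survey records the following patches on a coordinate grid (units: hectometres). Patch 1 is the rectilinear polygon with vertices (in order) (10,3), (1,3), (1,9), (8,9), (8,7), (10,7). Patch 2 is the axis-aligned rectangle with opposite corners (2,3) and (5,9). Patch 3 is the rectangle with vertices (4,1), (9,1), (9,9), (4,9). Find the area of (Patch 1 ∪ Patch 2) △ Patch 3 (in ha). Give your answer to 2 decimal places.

|Patch 1 ∪ Patch 2| = 50.
|(Patch 1 ∪ Patch 2) ∩ Patch 3| = 28.
|(Patch 1 ∪ Patch 2) △ Patch 3| = 50 + 40 − 56 = 34.00.

34.00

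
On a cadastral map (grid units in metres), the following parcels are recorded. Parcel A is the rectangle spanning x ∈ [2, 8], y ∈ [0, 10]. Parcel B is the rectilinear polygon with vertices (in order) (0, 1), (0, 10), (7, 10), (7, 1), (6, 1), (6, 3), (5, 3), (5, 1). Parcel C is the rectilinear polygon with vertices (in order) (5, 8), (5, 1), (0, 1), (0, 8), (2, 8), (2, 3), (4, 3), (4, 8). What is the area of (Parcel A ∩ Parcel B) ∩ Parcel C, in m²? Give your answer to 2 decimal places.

11.00

|Parcel A ∩ Parcel B| = 43.
|(Parcel A ∩ Parcel B) ∩ Parcel C| = 11.00.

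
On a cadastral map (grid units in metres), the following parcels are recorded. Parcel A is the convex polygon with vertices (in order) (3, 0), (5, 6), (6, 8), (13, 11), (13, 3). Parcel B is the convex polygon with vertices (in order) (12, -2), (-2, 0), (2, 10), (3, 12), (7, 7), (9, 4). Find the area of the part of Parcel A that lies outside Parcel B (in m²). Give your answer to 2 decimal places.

|Parcel A| = 64.5, |Parcel A∩Parcel B| = 27.2586.
|Parcel A ∖ Parcel B| = |Parcel A| − |Parcel A∩Parcel B| = 64.5 − 27.2586 = 37.24.

37.24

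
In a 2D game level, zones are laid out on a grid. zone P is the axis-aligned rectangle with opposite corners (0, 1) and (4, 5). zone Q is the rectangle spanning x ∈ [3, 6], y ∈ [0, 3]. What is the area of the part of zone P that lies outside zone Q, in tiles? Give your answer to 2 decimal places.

14.00

|zone P∩zone Q|: x∈[3,4], y∈[1,3] → 1·2 = 2.
|zone P| = 16.
|zone P ∖ zone Q| = |zone P| − |zone P∩zone Q| = 16 − 2 = 14.00.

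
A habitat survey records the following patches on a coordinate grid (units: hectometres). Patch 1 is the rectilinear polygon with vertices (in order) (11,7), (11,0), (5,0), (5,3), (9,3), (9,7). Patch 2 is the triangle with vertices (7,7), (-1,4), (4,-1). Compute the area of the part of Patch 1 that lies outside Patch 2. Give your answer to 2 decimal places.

25.67

|Patch 1| = 26, |Patch 1∩Patch 2| = 0.3333.
|Patch 1 ∖ Patch 2| = |Patch 1| − |Patch 1∩Patch 2| = 26 − 0.3333 = 25.67.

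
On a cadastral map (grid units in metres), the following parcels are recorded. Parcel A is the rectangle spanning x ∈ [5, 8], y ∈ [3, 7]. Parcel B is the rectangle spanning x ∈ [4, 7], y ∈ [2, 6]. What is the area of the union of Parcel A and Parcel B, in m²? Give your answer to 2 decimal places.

18.00

By inclusion–exclusion:
Individual areas: |Parcel A| = 12, |Parcel B| = 12.
|Parcel A∩Parcel B|: x∈[5,7], y∈[3,6] → 2·3 = 6.
|Parcel A ∪ Parcel B| = 24 − 6 = 18.00.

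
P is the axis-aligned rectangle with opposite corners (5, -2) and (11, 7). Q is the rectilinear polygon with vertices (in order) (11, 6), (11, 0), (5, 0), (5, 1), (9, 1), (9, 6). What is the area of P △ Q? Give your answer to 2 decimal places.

|P| = 54, |Q| = 16, |P∩Q| = 16.
|P △ Q| = |P| + |Q| − 2·|P∩Q| = 54 + 16 − 32 = 38.00.

38.00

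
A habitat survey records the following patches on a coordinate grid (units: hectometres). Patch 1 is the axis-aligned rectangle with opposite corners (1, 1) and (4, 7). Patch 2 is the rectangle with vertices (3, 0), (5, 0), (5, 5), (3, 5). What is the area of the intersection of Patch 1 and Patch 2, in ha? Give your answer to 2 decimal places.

4.00

|Patch 1∩Patch 2|: x∈[3,4], y∈[1,5] → 1·4 = 4.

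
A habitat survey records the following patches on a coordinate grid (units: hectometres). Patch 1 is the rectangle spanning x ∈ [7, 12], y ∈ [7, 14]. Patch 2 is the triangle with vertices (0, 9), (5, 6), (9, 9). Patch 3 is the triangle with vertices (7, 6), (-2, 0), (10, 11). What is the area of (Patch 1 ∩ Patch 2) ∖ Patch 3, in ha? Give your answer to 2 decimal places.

|Patch 1 ∩ Patch 2| = 1.5.
|(Patch 1 ∩ Patch 2) ∩ Patch 3| = 1.1659.
|(Patch 1 ∩ Patch 2) ∖ Patch 3| = 1.5 − 1.1659 = 0.33.

0.33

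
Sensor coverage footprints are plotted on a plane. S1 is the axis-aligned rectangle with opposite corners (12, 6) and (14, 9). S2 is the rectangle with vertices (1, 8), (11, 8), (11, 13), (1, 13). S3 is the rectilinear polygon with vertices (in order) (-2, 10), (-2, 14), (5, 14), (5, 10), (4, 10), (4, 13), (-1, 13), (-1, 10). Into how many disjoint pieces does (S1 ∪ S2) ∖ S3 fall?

(S1 ∪ S2) ∖ S3 splits into 2 disjoint pieces (area 6, area 47).

2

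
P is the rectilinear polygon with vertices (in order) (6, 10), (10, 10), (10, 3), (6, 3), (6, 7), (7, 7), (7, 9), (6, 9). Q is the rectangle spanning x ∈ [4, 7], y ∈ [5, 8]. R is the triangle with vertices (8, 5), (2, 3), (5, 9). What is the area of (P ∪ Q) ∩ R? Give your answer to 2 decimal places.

The region (P ∪ Q) ∩ R is the polygon with vertices (6,5), (4,5), (4,7), (4.5,8), (5.75,8), (8,5), (6,4.333).
By the shoelace formula its area is 9.04.

9.04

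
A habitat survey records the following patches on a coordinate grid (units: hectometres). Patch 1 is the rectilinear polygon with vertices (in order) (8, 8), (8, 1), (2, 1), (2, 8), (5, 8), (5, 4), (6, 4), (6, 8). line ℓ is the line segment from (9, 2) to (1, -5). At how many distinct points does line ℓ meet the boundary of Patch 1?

The segment meets the boundary at (7.857,1), (8,1.125).

2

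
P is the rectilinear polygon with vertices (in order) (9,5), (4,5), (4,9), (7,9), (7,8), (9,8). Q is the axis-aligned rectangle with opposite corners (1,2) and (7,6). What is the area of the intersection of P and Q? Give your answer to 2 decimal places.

The intersection is the polygon with vertices (4,5), (4,6), (7,6), (7,5).
By the shoelace formula its area is 3.00.

3.00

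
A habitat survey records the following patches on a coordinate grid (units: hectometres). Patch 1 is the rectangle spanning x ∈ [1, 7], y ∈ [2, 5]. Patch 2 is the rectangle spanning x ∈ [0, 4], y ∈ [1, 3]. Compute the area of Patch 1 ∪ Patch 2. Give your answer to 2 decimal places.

By inclusion–exclusion:
Individual areas: |Patch 1| = 18, |Patch 2| = 8.
|Patch 1∩Patch 2|: x∈[1,4], y∈[2,3] → 3·1 = 3.
|Patch 1 ∪ Patch 2| = 26 − 3 = 23.00.

23.00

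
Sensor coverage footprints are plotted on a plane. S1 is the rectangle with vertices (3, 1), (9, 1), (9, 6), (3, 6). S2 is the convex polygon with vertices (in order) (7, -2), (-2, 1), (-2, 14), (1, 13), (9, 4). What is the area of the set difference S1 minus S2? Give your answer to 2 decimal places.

|S1| = 30, |S1∩S2| = 26.7222.
|S1 ∖ S2| = |S1| − |S1∩S2| = 30 − 26.7222 = 3.28.

3.28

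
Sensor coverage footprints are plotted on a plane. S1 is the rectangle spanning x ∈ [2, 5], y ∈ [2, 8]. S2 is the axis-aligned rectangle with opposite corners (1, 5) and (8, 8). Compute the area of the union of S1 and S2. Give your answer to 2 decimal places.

30.00

By inclusion–exclusion:
Individual areas: |S1| = 18, |S2| = 21.
|S1∩S2|: x∈[2,5], y∈[5,8] → 3·3 = 9.
|S1 ∪ S2| = 39 − 9 = 30.00.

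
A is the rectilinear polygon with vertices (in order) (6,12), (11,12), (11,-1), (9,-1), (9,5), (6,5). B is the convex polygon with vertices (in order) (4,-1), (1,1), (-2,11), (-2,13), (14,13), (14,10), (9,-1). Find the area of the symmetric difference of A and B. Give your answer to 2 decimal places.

|A| = 47, |B| = 172.5, |A∩B| = 42.6.
|A △ B| = |A| + |B| − 2·|A∩B| = 47 + 172.5 − 85.2 = 134.30.

134.30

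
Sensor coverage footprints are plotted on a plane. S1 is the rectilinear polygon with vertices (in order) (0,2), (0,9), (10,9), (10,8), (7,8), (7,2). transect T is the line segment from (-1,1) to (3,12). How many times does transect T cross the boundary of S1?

2

The segment meets the boundary at (0,3.75), (1.909,9).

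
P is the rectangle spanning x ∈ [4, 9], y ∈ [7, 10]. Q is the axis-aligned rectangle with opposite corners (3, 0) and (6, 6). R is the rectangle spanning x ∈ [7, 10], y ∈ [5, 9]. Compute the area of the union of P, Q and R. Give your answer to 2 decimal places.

By inclusion–exclusion:
Individual areas: |P| = 15, |Q| = 18, |R| = 12.
|P∩Q| = 0 (no overlap).
|P∩R|: x∈[7,9], y∈[7,9] → 2·2 = 4.
|Q∩R| = 0 (no overlap).
|P∩Q∩R| = 0.
|P ∪ Q ∪ R| = 45 − 4 + 0 = 41.00.

41.00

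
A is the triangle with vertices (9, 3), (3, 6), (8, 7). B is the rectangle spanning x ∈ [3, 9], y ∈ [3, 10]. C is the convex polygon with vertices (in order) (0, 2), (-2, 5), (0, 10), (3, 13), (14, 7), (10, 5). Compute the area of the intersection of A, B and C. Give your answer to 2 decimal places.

9.03

The intersection is the polygon with vertices (8,7), (8.605,4.581), (6.875,4.062), (3,6).
By the shoelace formula its area is 9.03.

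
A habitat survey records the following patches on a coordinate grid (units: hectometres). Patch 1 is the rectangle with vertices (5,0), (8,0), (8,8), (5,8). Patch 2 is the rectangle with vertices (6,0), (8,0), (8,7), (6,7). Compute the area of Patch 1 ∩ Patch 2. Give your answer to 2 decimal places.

14.00

|Patch 1∩Patch 2|: x∈[6,8], y∈[0,7] → 2·7 = 14.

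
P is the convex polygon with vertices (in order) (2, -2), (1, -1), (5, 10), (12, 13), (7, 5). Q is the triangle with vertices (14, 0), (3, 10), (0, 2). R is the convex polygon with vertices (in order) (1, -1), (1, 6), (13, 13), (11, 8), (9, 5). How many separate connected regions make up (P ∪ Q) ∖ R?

(P ∪ Q) ∖ R splits into 3 disjoint pieces (area 1.4048, area 12.7679, area 22.9866).

3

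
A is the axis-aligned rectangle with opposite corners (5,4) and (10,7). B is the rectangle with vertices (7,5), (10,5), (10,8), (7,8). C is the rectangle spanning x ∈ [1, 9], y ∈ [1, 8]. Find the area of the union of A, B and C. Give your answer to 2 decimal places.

By inclusion–exclusion:
Individual areas: |A| = 15, |B| = 9, |C| = 56.
|A∩B|: x∈[7,10], y∈[5,7] → 3·2 = 6.
|A∩C|: x∈[5,9], y∈[4,7] → 4·3 = 12.
|B∩C|: x∈[7,9], y∈[5,8] → 2·3 = 6.
|A∩B∩C| = 4.
|A ∪ B ∪ C| = 80 − 24 + 4 = 60.00.

60.00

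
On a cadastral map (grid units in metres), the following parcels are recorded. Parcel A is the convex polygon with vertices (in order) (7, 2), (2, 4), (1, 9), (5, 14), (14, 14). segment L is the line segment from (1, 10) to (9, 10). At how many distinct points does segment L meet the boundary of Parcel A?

1

The segment meets the boundary at (1.8,10).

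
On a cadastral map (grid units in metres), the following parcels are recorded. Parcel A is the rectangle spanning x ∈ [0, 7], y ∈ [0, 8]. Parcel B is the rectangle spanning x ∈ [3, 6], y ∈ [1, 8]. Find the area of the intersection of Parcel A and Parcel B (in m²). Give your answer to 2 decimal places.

21.00

|Parcel A∩Parcel B|: x∈[3,6], y∈[1,8] → 3·7 = 21.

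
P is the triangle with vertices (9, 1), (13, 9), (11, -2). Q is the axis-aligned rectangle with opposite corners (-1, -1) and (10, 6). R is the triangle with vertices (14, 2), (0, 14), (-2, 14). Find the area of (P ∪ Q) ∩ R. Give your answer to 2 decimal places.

0.82

|P ∪ Q| = 89.25.
|(P ∪ Q) ∩ R| = 0.82.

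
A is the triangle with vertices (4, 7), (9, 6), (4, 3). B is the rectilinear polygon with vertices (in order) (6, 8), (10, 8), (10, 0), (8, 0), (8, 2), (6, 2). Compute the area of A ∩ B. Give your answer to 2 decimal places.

3.60

The intersection is the polygon with vertices (9,6), (6,4.2), (6,6.6).
By the shoelace formula its area is 3.60.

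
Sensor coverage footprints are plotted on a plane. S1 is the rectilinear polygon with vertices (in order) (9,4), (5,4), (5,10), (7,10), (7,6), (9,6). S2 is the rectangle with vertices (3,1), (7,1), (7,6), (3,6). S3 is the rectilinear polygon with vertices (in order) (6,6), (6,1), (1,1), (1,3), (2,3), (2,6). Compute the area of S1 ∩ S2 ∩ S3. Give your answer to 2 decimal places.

2.00

The intersection is the polygon with vertices (5,6), (6,6), (6,4), (5,4).
By the shoelace formula its area is 2.00.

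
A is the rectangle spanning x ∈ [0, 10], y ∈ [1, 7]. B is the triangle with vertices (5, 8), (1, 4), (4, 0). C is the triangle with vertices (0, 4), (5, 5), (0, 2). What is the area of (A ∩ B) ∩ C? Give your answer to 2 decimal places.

The region (A ∩ B) ∩ C is the polygon with vertices (4.595,4.757), (1.724,3.034), (1,4), (1.25,4.25), (4.615,4.923).
By the shoelace formula its area is 2.64.

2.64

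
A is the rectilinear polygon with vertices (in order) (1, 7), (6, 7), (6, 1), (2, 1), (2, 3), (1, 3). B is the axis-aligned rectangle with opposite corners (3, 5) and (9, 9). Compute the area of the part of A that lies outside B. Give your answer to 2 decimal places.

22.00

|A| = 28, |A∩B| = 6.
|A ∖ B| = |A| − |A∩B| = 28 − 6 = 22.00.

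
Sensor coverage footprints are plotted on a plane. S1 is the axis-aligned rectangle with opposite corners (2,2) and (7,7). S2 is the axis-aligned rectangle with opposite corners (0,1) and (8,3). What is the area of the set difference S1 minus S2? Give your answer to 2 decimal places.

|S1∩S2|: x∈[2,7], y∈[2,3] → 5·1 = 5.
|S1| = 25.
|S1 ∖ S2| = |S1| − |S1∩S2| = 25 − 5 = 20.00.

20.00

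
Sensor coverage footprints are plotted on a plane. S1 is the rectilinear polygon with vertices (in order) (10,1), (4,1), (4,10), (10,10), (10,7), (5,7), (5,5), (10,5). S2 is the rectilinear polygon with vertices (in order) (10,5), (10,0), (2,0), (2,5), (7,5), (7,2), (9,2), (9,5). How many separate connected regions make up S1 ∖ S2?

2

S1 ∖ S2 splits into 2 disjoint pieces (area 20, area 6).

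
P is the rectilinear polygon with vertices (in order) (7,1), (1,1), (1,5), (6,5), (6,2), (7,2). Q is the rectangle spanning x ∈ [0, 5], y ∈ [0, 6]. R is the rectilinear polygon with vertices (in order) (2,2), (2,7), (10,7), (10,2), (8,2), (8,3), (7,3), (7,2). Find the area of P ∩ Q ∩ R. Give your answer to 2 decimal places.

9.00

The intersection is the polygon with vertices (5,5), (5,2), (2,2), (2,5).
By the shoelace formula its area is 9.00.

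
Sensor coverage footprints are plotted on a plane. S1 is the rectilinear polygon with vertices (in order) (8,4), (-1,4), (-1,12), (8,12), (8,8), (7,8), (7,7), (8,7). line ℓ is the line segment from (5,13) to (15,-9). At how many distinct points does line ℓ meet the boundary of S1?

4

The segment meets the boundary at (8,6.4), (7.727,7), (7.273,8), (5.455,12).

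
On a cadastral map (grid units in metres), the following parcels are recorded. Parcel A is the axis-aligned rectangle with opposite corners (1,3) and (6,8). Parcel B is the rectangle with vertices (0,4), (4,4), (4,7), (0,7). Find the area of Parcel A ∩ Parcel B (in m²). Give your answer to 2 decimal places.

|Parcel A∩Parcel B|: x∈[1,4], y∈[4,7] → 3·3 = 9.

9.00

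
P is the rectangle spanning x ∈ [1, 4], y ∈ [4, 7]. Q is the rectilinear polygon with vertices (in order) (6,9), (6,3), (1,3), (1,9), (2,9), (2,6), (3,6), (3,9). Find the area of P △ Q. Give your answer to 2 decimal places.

|P| = 9, |Q| = 27, |P∩Q| = 8.
|P △ Q| = |P| + |Q| − 2·|P∩Q| = 9 + 27 − 16 = 20.00.

20.00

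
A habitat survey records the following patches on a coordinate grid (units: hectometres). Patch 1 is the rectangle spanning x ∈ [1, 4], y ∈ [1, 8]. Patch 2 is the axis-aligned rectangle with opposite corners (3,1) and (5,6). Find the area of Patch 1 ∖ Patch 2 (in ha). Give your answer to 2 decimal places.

|Patch 1∩Patch 2|: x∈[3,4], y∈[1,6] → 1·5 = 5.
|Patch 1| = 21.
|Patch 1 ∖ Patch 2| = |Patch 1| − |Patch 1∩Patch 2| = 21 − 5 = 16.00.

16.00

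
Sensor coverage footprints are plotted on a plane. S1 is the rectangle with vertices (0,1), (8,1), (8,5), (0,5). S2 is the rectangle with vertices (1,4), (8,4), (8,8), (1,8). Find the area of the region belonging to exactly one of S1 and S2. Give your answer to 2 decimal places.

|S1∩S2|: x∈[1,8], y∈[4,5] → 7·1 = 7.
|S1 △ S2| = |S1| + |S2| − 2·|S1∩S2| = 32 + 28 − 14 = 46.00.

46.00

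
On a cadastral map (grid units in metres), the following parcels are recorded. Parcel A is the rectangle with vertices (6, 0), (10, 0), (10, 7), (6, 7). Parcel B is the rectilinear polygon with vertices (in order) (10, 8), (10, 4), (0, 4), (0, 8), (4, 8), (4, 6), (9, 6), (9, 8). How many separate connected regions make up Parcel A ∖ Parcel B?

2

Parcel A ∖ Parcel B splits into 2 disjoint pieces (area 16, area 3).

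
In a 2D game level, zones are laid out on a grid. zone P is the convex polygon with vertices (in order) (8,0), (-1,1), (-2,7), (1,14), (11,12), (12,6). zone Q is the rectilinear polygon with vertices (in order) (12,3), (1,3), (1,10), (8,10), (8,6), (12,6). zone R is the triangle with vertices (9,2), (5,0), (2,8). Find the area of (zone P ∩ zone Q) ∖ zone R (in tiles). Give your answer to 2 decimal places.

48.10

|zone P ∩ zone Q| = 58.
|(zone P ∩ zone Q) ∩ zone R| = 9.8958.
|(zone P ∩ zone Q) ∖ zone R| = 58 − 9.8958 = 48.10.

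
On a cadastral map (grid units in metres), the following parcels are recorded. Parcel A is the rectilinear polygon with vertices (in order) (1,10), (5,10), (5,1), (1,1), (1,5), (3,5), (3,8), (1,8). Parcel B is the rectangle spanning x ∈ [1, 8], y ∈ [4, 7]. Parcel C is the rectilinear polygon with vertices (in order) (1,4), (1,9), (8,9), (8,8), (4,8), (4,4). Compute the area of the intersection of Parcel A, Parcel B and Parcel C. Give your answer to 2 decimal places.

5.00

The intersection is the polygon with vertices (1,4), (1,5), (3,5), (3,7), (4,7), (4,4).
By the shoelace formula its area is 5.00.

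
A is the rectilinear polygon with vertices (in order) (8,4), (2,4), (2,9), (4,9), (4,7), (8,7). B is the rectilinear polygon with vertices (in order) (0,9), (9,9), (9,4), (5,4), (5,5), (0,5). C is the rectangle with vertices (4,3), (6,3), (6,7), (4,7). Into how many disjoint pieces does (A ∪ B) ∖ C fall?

1

(A ∪ B) ∖ C is a single connected region.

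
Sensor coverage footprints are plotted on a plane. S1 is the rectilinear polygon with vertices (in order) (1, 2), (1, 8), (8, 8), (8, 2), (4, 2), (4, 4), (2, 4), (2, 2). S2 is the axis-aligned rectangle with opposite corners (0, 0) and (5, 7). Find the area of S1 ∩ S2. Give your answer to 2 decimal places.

16.00

The intersection is the polygon with vertices (1,7), (5,7), (5,2), (4,2), (4,4), (2,4), (2,2), (1,2).
By the shoelace formula its area is 16.00.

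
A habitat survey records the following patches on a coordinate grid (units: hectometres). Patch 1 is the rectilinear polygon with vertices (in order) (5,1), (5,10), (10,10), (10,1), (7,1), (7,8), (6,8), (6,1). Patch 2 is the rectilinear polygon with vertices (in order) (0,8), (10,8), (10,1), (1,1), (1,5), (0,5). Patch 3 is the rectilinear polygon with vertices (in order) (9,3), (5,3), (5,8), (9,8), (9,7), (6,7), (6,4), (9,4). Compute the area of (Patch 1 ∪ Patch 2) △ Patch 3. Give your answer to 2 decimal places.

|Patch 1 ∪ Patch 2| = 76.
|(Patch 1 ∪ Patch 2) ∩ Patch 3| = 11.
|(Patch 1 ∪ Patch 2) △ Patch 3| = 76 + 11 − 22 = 65.00.

65.00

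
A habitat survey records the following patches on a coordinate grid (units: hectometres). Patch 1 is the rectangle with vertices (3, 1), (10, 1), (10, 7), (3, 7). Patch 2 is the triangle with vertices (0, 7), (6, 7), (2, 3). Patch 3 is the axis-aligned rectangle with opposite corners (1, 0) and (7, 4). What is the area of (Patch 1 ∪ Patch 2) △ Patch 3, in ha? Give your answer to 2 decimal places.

48.00

|Patch 1 ∪ Patch 2| = 49.5.
|(Patch 1 ∪ Patch 2) ∩ Patch 3| = 12.75.
|(Patch 1 ∪ Patch 2) △ Patch 3| = 49.5 + 24 − 25.5 = 48.00.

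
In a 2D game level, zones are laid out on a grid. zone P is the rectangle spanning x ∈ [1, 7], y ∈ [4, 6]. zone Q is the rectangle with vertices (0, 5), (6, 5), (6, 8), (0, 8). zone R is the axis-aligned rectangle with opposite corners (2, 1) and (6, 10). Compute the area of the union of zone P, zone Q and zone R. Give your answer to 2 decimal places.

45.00

By inclusion–exclusion:
Individual areas: |zone P| = 12, |zone Q| = 18, |zone R| = 36.
|zone P∩zone Q|: x∈[1,6], y∈[5,6] → 5·1 = 5.
|zone P∩zone R|: x∈[2,6], y∈[4,6] → 4·2 = 8.
|zone Q∩zone R|: x∈[2,6], y∈[5,8] → 4·3 = 12.
|zone P∩zone Q∩zone R| = 4.
|zone P ∪ zone Q ∪ zone R| = 66 − 25 + 4 = 45.00.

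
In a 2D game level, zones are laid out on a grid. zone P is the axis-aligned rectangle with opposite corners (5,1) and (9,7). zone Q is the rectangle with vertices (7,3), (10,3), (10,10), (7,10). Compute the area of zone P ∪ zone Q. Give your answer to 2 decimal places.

By inclusion–exclusion:
Individual areas: |zone P| = 24, |zone Q| = 21.
|zone P∩zone Q|: x∈[7,9], y∈[3,7] → 2·4 = 8.
|zone P ∪ zone Q| = 45 − 8 = 37.00.

37.00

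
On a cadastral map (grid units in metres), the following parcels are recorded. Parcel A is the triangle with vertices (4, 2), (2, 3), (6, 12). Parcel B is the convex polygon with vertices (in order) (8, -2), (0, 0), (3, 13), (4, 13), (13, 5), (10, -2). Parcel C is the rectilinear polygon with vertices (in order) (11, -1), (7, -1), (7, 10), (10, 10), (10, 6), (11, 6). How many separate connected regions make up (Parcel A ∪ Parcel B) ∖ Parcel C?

(Parcel A ∪ Parcel B) ∖ Parcel C splits into 2 disjoint pieces (area 76.8218, area 7.6667).

2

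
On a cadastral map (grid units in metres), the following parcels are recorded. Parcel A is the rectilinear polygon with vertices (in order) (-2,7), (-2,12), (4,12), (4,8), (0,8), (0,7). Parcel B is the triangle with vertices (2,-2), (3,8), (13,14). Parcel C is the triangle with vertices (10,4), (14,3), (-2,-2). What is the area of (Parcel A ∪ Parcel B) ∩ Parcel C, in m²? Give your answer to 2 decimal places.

The region (Parcel A ∪ Parcel B) ∩ Parcel C is the polygon with vertices (3.095,-0.408), (2.129,-0.71), (2.211,0.105), (4.095,1.048).
By the shoelace formula its area is 1.28.

1.28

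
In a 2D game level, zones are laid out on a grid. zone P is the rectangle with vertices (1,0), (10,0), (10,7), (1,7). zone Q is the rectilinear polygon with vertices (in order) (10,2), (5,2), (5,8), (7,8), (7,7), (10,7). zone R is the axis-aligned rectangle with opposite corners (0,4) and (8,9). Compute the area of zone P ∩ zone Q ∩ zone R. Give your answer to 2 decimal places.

9.00

The intersection is the polygon with vertices (5,7), (7,7), (8,7), (8,4), (5,4).
By the shoelace formula its area is 9.00.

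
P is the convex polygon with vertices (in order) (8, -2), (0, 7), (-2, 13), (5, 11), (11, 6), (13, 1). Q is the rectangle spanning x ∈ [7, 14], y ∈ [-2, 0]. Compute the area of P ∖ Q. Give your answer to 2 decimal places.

99.73

|P| = 104.5, |P∩Q| = 4.7708.
|P ∖ Q| = |P| − |P∩Q| = 104.5 − 4.7708 = 99.73.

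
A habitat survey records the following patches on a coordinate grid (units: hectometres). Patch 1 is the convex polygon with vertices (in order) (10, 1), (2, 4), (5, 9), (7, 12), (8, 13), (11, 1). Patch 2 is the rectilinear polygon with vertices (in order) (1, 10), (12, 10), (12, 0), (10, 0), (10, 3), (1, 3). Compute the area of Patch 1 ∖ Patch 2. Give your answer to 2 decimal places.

10.29

|Patch 1| = 53, |Patch 1∩Patch 2| = 42.7083.
|Patch 1 ∖ Patch 2| = |Patch 1| − |Patch 1∩Patch 2| = 53 − 42.7083 = 10.29.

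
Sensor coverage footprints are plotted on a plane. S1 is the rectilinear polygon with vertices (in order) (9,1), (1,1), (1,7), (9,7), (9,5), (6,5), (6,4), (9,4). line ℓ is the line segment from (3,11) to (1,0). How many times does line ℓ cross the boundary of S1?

2

The segment meets the boundary at (1.182,1), (2.273,7).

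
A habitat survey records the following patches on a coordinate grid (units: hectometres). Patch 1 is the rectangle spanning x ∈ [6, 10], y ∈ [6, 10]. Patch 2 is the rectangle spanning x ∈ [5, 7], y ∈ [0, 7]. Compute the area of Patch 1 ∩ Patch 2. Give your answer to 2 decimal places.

1.00

|Patch 1∩Patch 2|: x∈[6,7], y∈[6,7] → 1·1 = 1.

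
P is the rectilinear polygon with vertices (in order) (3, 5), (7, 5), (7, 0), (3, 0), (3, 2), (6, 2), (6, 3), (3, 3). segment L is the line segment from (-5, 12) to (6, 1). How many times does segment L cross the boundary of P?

3

The segment meets the boundary at (5,2), (4,3), (3,4).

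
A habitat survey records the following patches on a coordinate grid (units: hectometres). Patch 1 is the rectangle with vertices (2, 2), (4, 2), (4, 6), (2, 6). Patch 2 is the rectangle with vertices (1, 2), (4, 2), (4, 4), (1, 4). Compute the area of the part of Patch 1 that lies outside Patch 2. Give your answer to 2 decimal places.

|Patch 1∩Patch 2|: x∈[2,4], y∈[2,4] → 2·2 = 4.
|Patch 1| = 8.
|Patch 1 ∖ Patch 2| = |Patch 1| − |Patch 1∩Patch 2| = 8 − 4 = 4.00.

4.00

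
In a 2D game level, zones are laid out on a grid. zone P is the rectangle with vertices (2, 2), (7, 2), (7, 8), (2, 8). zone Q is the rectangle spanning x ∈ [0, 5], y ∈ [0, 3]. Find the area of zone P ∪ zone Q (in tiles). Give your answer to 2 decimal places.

By inclusion–exclusion:
Individual areas: |zone P| = 30, |zone Q| = 15.
|zone P∩zone Q|: x∈[2,5], y∈[2,3] → 3·1 = 3.
|zone P ∪ zone Q| = 45 − 3 = 42.00.

42.00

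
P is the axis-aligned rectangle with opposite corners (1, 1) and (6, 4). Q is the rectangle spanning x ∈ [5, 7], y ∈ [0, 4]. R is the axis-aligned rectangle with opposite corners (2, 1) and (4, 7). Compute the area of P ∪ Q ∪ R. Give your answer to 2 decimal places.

By inclusion–exclusion:
Individual areas: |P| = 15, |Q| = 8, |R| = 12.
|P∩Q|: x∈[5,6], y∈[1,4] → 1·3 = 3.
|P∩R|: x∈[2,4], y∈[1,4] → 2·3 = 6.
|Q∩R| = 0 (no overlap).
|P∩Q∩R| = 0.
|P ∪ Q ∪ R| = 35 − 9 + 0 = 26.00.

26.00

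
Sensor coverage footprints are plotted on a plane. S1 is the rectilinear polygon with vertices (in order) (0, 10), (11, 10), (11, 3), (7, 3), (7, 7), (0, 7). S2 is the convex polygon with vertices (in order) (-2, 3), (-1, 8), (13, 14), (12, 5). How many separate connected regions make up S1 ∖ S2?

2

S1 ∖ S2 splits into 2 disjoint pieces (area 2.881, area 6.2857).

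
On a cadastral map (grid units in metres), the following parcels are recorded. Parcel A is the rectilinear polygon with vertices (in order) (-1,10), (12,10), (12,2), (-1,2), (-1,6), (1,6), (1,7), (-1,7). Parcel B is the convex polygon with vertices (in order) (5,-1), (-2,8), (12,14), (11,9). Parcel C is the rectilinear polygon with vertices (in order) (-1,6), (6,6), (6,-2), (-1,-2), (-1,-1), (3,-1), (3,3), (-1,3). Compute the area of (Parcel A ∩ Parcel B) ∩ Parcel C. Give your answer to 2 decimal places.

18.83

The region (Parcel A ∩ Parcel B) ∩ Parcel C is the polygon with vertices (3,2), (3,3), (1.889,3), (-0.444,6), (1,6), (6,6), (6,2).
By the shoelace formula its area is 18.83.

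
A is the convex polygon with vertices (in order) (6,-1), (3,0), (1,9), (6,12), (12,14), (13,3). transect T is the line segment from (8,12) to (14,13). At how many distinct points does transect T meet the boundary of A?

1

The segment meets the boundary at (12.119,12.687).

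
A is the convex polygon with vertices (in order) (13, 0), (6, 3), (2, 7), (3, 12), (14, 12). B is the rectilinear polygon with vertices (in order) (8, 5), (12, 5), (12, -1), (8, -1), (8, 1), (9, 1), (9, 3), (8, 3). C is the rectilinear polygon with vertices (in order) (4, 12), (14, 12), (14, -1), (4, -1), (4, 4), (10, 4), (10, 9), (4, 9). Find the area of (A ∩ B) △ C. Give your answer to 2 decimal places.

|A ∩ B| = 13.7857.
|(A ∩ B) ∩ C| = 11.7857.
|(A ∩ B) △ C| = 13.7857 + 100 − 23.5714 = 90.21.

90.21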